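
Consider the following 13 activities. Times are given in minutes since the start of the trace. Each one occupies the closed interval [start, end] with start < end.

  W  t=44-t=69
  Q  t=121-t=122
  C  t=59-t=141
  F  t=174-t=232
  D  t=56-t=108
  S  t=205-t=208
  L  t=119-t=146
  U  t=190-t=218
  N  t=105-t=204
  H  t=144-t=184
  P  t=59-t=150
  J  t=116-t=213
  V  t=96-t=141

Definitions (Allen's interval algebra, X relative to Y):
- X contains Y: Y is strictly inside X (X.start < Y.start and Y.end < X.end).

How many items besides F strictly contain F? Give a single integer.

0

Target F = [t=174, t=232].
C [t=59, t=141] → before → no.
D [t=56, t=108] → before → no.
H [t=144, t=184] → overlaps → no.
J [t=116, t=213] → overlaps → no.
L [t=119, t=146] → before → no.
N [t=105, t=204] → overlaps → no.
P [t=59, t=150] → before → no.
Q [t=121, t=122] → before → no.
S [t=205, t=208] → during → no.
U [t=190, t=218] → during → no.
V [t=96, t=141] → before → no.
W [t=44, t=69] → before → no.
Total: 0.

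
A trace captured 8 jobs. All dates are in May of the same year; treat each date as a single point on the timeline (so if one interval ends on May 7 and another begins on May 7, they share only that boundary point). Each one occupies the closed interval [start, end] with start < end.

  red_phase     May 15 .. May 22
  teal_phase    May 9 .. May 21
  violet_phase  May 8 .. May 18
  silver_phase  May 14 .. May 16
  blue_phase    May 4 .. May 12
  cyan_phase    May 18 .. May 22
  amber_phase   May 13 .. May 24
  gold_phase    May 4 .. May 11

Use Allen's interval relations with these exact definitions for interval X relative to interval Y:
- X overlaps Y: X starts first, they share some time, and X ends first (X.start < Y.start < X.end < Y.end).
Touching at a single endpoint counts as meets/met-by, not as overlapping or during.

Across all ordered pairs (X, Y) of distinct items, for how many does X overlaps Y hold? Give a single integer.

11

Checking all 56 ordered pairs for relation 'overlaps'; matching pairs in alphabetical order:
(blue_phase, teal_phase): blue_phase overlaps teal_phase ✓
(blue_phase, violet_phase): blue_phase overlaps violet_phase ✓
(gold_phase, teal_phase): gold_phase overlaps teal_phase ✓
(gold_phase, violet_phase): gold_phase overlaps violet_phase ✓
(silver_phase, red_phase): silver_phase overlaps red_phase ✓
(teal_phase, amber_phase): teal_phase overlaps amber_phase ✓
(teal_phase, cyan_phase): teal_phase overlaps cyan_phase ✓
(teal_phase, red_phase): teal_phase overlaps red_phase ✓
(violet_phase, amber_phase): violet_phase overlaps amber_phase ✓
(violet_phase, red_phase): violet_phase overlaps red_phase ✓
(violet_phase, teal_phase): violet_phase overlaps teal_phase ✓
Count: 11.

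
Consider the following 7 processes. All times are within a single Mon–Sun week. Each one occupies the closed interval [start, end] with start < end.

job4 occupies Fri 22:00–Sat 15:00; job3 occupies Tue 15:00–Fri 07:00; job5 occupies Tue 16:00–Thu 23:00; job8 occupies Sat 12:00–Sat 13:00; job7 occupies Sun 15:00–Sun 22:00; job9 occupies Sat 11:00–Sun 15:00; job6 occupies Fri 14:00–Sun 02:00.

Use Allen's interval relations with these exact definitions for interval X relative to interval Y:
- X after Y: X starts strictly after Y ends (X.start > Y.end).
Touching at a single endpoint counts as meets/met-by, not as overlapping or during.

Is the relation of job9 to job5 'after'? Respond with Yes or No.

Yes

job9 = [Sat 11:00, Sun 15:00], job5 = [Tue 16:00, Thu 23:00].
Actual relation of job9 to job5: after.
Asked whether 'after' holds → Yes.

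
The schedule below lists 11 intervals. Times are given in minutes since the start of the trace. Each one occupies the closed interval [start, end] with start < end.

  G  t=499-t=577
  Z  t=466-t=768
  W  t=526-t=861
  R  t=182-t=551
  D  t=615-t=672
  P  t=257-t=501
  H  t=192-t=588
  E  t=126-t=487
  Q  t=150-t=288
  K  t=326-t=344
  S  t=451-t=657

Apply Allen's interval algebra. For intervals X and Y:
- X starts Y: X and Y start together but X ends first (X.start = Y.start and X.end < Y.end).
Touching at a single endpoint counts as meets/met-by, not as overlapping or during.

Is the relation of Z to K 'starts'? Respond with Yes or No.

No

Z = [t=466, t=768], K = [t=326, t=344].
Actual relation of Z to K: after.
Asked whether 'starts' holds → No.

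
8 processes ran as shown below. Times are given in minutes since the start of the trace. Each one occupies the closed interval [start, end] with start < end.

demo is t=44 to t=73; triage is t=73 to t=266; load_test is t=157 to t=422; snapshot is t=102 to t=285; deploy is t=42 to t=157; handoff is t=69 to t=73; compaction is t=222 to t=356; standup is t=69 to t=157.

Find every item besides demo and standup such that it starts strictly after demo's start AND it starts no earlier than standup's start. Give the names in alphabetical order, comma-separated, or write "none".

Conditions: its start is strictly after demo's start (X.start > t=44) AND its start is no earlier than standup's start (X.start >= t=69).
compaction: start t=222 > t=44? ✓; start t=222 >= t=69? ✓ → yes.
deploy: start t=42 > t=44? ✗; start t=42 >= t=69? ✗ → no.
handoff: start t=69 > t=44? ✓; start t=69 >= t=69? ✓ → yes.
load_test: start t=157 > t=44? ✓; start t=157 >= t=69? ✓ → yes.
snapshot: start t=102 > t=44? ✓; start t=102 >= t=69? ✓ → yes.
triage: start t=73 > t=44? ✓; start t=73 >= t=69? ✓ → yes.
Result: compaction, handoff, load_test, snapshot, triage.

compaction, handoff, load_test, snapshot, triage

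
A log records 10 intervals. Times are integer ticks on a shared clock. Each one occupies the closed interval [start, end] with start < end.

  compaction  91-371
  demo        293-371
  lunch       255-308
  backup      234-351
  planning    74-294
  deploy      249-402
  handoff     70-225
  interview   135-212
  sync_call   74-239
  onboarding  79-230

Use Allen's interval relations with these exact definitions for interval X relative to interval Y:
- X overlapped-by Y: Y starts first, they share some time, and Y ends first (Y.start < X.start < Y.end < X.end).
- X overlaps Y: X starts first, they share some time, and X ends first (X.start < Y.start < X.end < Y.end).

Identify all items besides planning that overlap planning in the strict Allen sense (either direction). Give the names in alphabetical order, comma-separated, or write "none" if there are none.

Target planning = [74, 294].
backup [234, 351] → overlapped-by → yes.
compaction [91, 371] → overlapped-by → yes.
demo [293, 371] → overlapped-by → yes.
deploy [249, 402] → overlapped-by → yes.
handoff [70, 225] → overlaps → yes.
interview [135, 212] → during → no.
lunch [255, 308] → overlapped-by → yes.
onboarding [79, 230] → during → no.
sync_call [74, 239] → starts → no.
Result: backup, compaction, demo, deploy, handoff, lunch.

backup, compaction, demo, deploy, handoff, lunch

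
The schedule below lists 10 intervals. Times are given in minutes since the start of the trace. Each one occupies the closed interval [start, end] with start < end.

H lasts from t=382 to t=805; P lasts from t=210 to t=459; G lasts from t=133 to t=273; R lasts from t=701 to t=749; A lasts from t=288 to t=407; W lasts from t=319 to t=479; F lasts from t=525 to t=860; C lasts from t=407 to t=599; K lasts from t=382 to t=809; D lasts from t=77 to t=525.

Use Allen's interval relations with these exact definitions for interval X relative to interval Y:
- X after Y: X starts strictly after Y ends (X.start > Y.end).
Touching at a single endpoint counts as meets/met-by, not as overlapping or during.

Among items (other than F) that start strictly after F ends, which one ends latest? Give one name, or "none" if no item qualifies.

Target F = [t=525, t=860].
A [t=288, t=407] → before → excluded.
C [t=407, t=599] → overlaps → excluded.
D [t=77, t=525] → meets → excluded.
G [t=133, t=273] → before → excluded.
H [t=382, t=805] → overlaps → excluded.
K [t=382, t=809] → overlaps → excluded.
P [t=210, t=459] → before → excluded.
R [t=701, t=749] → during → excluded.
W [t=319, t=479] → before → excluded.
No candidates → none.

none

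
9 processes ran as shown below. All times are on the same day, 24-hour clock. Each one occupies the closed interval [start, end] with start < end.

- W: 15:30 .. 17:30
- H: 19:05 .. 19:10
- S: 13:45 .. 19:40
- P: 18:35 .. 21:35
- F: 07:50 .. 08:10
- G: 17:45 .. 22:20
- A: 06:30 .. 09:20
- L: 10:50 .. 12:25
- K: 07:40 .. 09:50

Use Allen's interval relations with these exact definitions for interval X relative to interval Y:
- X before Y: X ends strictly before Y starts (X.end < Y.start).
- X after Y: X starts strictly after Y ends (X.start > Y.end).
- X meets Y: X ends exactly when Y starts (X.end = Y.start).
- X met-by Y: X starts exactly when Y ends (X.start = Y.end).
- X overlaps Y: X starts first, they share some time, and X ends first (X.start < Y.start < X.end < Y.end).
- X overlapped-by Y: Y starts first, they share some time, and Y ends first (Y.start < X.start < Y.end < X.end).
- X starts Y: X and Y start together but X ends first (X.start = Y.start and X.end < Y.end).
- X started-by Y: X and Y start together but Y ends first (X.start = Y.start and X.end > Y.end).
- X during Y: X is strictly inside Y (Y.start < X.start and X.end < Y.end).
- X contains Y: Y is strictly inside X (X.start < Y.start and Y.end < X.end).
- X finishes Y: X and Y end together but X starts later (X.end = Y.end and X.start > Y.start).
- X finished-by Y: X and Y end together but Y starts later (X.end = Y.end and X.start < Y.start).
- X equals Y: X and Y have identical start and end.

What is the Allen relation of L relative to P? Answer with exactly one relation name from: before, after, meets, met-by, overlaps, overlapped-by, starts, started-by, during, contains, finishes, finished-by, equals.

L = [10:50, 12:25]; P = [18:35, 21:35].
Compare endpoints: L.start < P.start, L.start < P.end, L.end < P.start, L.end < P.end.
That pattern is 'before'.

before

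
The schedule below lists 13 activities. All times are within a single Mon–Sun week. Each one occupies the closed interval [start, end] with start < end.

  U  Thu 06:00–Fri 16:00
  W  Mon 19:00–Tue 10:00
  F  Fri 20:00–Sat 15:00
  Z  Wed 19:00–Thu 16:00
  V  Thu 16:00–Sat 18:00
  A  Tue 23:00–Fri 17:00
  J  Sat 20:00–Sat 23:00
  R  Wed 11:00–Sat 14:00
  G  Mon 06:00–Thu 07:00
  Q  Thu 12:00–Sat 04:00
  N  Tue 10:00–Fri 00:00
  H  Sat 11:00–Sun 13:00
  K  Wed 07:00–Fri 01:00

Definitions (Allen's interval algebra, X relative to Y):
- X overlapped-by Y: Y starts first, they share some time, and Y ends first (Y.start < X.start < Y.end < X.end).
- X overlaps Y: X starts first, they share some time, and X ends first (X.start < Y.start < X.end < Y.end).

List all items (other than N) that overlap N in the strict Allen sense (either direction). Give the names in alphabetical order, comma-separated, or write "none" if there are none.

A, G, K, Q, R, U, V

Target N = [Tue 10:00, Fri 00:00].
A [Tue 23:00, Fri 17:00] → overlapped-by → yes.
F [Fri 20:00, Sat 15:00] → after → no.
G [Mon 06:00, Thu 07:00] → overlaps → yes.
H [Sat 11:00, Sun 13:00] → after → no.
J [Sat 20:00, Sat 23:00] → after → no.
K [Wed 07:00, Fri 01:00] → overlapped-by → yes.
Q [Thu 12:00, Sat 04:00] → overlapped-by → yes.
R [Wed 11:00, Sat 14:00] → overlapped-by → yes.
U [Thu 06:00, Fri 16:00] → overlapped-by → yes.
V [Thu 16:00, Sat 18:00] → overlapped-by → yes.
W [Mon 19:00, Tue 10:00] → meets → no.
Z [Wed 19:00, Thu 16:00] → during → no.
Result: A, G, K, Q, R, U, V.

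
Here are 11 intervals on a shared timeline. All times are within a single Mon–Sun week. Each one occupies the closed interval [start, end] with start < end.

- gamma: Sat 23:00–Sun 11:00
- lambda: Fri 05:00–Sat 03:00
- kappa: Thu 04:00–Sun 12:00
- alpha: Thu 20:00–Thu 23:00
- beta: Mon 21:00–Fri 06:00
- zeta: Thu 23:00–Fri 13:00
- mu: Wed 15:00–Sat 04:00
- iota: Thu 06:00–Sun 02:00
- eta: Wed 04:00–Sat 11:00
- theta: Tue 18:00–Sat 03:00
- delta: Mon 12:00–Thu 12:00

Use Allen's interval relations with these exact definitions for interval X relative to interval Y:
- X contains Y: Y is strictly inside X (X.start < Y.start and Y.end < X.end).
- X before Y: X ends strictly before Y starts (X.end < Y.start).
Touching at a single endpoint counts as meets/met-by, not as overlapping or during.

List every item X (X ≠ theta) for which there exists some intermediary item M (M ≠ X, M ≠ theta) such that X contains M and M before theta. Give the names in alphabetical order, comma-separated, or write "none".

none

Target theta = [Tue 18:00, Sat 03:00].
Intermediaries M with M before theta: none.
Union: none.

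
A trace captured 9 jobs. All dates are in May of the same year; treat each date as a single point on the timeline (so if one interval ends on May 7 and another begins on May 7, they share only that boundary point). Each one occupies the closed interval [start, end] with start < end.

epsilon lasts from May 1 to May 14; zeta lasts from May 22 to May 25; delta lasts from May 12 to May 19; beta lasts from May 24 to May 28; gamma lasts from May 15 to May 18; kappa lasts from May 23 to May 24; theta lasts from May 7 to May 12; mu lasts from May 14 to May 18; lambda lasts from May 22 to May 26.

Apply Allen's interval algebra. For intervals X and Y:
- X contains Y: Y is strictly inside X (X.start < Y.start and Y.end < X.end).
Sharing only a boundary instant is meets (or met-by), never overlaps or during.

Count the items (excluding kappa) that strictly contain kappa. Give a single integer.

2

Target kappa = [May 23, May 24].
beta [May 24, May 28] → met-by → no.
delta [May 12, May 19] → before → no.
epsilon [May 1, May 14] → before → no.
gamma [May 15, May 18] → before → no.
lambda [May 22, May 26] → contains → counts.
mu [May 14, May 18] → before → no.
theta [May 7, May 12] → before → no.
zeta [May 22, May 25] → contains → counts.
Total: 2.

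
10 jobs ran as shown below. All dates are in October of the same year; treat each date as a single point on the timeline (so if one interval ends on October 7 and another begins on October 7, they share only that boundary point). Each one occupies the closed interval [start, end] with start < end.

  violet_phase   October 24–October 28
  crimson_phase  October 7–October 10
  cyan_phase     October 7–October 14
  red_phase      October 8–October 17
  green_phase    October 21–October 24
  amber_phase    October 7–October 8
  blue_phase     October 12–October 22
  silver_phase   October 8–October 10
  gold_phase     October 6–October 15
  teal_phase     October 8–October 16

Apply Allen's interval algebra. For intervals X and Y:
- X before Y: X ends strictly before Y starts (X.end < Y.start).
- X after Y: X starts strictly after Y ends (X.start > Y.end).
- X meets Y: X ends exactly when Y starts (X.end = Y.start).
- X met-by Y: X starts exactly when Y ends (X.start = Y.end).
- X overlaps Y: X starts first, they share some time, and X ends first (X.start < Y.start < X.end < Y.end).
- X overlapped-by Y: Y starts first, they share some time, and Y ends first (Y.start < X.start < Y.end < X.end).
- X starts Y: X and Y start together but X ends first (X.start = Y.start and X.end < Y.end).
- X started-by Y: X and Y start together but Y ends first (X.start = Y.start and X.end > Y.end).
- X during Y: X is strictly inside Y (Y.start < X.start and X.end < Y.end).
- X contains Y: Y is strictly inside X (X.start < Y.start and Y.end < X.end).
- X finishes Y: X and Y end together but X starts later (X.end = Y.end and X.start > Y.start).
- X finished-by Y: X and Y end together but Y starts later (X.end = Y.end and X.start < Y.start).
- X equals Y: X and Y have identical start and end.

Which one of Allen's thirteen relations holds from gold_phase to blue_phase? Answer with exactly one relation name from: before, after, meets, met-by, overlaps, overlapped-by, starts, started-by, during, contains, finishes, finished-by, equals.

gold_phase = [October 6, October 15]; blue_phase = [October 12, October 22].
Compare endpoints: gold_phase.start < blue_phase.start, gold_phase.start < blue_phase.end, gold_phase.end > blue_phase.start, gold_phase.end < blue_phase.end.
That pattern is 'overlaps'.

overlaps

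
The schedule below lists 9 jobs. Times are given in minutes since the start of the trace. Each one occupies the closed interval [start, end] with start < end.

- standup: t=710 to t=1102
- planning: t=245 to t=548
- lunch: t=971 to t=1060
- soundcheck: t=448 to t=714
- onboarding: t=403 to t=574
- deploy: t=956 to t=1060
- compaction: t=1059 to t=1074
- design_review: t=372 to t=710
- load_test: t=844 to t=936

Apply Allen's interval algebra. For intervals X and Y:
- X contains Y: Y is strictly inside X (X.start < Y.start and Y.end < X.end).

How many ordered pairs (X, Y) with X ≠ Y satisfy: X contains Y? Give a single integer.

5

Checking all 72 ordered pairs for relation 'contains'; matching pairs in alphabetical order:
(design_review, onboarding): design_review contains onboarding ✓
(standup, compaction): standup contains compaction ✓
(standup, deploy): standup contains deploy ✓
(standup, load_test): standup contains load_test ✓
(standup, lunch): standup contains lunch ✓
Count: 5.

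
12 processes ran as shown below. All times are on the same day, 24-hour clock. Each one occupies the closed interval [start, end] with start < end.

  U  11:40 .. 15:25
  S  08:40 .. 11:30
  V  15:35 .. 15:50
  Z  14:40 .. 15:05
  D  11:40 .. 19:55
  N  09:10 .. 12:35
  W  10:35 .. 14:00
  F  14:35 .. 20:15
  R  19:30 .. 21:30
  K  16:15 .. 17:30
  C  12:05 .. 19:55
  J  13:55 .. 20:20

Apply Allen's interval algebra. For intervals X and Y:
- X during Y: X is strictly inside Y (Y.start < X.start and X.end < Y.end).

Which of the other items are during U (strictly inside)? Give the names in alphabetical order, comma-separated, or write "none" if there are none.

Target U = [11:40, 15:25].
C [12:05, 19:55] → overlapped-by → no.
D [11:40, 19:55] → started-by → no.
F [14:35, 20:15] → overlapped-by → no.
J [13:55, 20:20] → overlapped-by → no.
K [16:15, 17:30] → after → no.
N [09:10, 12:35] → overlaps → no.
R [19:30, 21:30] → after → no.
S [08:40, 11:30] → before → no.
V [15:35, 15:50] → after → no.
W [10:35, 14:00] → overlaps → no.
Z [14:40, 15:05] → during → yes.
Result: Z.

Z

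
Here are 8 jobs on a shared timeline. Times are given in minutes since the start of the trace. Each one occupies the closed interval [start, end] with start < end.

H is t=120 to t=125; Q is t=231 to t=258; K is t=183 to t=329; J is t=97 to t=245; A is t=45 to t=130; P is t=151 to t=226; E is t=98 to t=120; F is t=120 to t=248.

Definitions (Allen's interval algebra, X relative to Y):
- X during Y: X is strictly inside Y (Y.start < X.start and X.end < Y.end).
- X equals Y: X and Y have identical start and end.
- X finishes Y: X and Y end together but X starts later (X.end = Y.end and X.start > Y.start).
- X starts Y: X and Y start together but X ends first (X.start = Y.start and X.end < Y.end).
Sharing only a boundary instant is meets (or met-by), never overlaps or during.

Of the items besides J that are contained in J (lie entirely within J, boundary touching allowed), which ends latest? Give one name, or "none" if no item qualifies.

Target J = [t=97, t=245].
A [t=45, t=130] → overlaps → excluded.
E [t=98, t=120] → during → candidate.
F [t=120, t=248] → overlapped-by → excluded.
H [t=120, t=125] → during → candidate.
K [t=183, t=329] → overlapped-by → excluded.
P [t=151, t=226] → during → candidate.
Q [t=231, t=258] → overlapped-by → excluded.
Among candidates, latest end is t=226 → P.

P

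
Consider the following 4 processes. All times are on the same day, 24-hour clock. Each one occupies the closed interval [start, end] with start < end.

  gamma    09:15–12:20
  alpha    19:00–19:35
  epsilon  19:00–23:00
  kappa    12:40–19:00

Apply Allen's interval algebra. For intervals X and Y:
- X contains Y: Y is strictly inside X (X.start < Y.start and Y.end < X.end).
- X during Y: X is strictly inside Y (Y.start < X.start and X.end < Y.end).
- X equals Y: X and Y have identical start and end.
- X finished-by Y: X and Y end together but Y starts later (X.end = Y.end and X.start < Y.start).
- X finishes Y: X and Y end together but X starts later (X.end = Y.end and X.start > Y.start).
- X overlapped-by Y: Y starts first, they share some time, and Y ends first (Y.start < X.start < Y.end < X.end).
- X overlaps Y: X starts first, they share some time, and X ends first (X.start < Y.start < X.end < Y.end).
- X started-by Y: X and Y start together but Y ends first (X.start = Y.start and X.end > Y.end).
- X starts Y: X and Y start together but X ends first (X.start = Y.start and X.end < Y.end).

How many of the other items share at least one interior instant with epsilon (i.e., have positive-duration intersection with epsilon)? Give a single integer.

1

Target epsilon = [19:00, 23:00].
alpha [19:00, 19:35] → starts → counts.
gamma [09:15, 12:20] → before → no.
kappa [12:40, 19:00] → meets → no.
Total: 1.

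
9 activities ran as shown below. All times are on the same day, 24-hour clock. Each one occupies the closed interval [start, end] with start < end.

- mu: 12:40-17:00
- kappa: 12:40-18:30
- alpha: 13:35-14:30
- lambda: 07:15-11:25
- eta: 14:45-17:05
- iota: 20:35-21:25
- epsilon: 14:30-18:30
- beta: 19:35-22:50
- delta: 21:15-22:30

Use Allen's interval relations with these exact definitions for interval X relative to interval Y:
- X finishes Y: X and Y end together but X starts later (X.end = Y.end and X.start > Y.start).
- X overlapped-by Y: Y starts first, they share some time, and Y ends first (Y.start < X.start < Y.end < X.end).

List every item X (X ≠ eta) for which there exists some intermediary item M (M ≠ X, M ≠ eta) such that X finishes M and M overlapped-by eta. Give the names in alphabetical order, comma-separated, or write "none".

Target eta = [14:45, 17:05].
Intermediaries M with M overlapped-by eta: none.
Union: none.

none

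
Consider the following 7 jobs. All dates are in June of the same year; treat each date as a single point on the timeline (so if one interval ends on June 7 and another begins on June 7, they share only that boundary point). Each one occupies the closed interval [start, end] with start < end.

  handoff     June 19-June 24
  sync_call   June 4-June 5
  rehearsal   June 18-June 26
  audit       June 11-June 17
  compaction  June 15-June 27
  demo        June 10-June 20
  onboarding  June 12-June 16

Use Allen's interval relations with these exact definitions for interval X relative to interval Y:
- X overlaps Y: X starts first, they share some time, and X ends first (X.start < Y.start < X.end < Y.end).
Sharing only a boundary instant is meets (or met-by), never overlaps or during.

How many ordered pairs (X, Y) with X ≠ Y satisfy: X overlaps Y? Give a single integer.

5

Checking all 42 ordered pairs for relation 'overlaps'; matching pairs in alphabetical order:
(audit, compaction): audit overlaps compaction ✓
(demo, compaction): demo overlaps compaction ✓
(demo, handoff): demo overlaps handoff ✓
(demo, rehearsal): demo overlaps rehearsal ✓
(onboarding, compaction): onboarding overlaps compaction ✓
Count: 5.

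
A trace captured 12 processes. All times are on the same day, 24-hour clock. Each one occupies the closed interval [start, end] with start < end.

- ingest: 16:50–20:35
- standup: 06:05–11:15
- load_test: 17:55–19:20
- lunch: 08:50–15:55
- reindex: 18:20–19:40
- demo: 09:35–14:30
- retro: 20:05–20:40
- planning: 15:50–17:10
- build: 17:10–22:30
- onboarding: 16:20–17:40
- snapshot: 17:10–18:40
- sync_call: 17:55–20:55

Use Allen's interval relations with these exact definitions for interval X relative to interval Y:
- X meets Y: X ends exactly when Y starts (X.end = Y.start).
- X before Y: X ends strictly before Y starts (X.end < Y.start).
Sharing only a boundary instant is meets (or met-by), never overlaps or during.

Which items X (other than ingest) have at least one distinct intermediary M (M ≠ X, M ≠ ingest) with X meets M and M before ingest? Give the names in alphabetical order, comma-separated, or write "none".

none

Target ingest = [16:50, 20:35].
Intermediaries M with M before ingest: demo, lunch, standup.
Via demo — items with X meets demo: none.
Via lunch — items with X meets lunch: none.
Via standup — items with X meets standup: none.
Union: none.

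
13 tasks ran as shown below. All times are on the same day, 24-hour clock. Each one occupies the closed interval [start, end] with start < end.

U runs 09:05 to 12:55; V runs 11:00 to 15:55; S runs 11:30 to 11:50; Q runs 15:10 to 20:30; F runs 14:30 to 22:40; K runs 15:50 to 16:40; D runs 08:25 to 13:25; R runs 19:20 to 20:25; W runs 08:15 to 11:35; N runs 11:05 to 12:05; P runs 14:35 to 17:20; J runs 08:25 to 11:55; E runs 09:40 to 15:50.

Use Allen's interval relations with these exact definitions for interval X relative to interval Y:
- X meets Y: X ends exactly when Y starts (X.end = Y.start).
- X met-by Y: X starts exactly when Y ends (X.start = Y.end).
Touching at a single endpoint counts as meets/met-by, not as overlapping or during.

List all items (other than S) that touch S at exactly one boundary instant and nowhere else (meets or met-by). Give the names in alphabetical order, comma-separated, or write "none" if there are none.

Target S = [11:30, 11:50].
D [08:25, 13:25] → contains → no.
E [09:40, 15:50] → contains → no.
F [14:30, 22:40] → after → no.
J [08:25, 11:55] → contains → no.
K [15:50, 16:40] → after → no.
N [11:05, 12:05] → contains → no.
P [14:35, 17:20] → after → no.
Q [15:10, 20:30] → after → no.
R [19:20, 20:25] → after → no.
U [09:05, 12:55] → contains → no.
V [11:00, 15:55] → contains → no.
W [08:15, 11:35] → overlaps → no.
Result: none.

none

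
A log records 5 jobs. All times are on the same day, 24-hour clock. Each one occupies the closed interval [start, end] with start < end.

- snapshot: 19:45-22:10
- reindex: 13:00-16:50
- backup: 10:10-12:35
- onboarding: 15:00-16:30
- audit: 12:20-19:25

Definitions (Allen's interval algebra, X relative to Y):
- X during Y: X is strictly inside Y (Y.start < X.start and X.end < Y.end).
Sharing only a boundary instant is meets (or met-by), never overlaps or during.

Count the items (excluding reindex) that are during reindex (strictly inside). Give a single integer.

1

Target reindex = [13:00, 16:50].
audit [12:20, 19:25] → contains → no.
backup [10:10, 12:35] → before → no.
onboarding [15:00, 16:30] → during → counts.
snapshot [19:45, 22:10] → after → no.
Total: 1.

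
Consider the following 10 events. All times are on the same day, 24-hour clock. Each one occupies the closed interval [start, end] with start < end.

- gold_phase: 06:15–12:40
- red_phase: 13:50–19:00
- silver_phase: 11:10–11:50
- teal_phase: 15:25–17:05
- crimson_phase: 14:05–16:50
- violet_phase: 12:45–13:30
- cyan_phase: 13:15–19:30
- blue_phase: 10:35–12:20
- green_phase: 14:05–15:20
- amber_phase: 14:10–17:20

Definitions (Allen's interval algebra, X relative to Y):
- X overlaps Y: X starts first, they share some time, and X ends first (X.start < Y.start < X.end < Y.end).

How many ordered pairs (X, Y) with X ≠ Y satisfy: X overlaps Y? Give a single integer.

Checking all 90 ordered pairs for relation 'overlaps'; matching pairs in alphabetical order:
(crimson_phase, amber_phase): crimson_phase overlaps amber_phase ✓
(crimson_phase, teal_phase): crimson_phase overlaps teal_phase ✓
(green_phase, amber_phase): green_phase overlaps amber_phase ✓
(violet_phase, cyan_phase): violet_phase overlaps cyan_phase ✓
Count: 4.

4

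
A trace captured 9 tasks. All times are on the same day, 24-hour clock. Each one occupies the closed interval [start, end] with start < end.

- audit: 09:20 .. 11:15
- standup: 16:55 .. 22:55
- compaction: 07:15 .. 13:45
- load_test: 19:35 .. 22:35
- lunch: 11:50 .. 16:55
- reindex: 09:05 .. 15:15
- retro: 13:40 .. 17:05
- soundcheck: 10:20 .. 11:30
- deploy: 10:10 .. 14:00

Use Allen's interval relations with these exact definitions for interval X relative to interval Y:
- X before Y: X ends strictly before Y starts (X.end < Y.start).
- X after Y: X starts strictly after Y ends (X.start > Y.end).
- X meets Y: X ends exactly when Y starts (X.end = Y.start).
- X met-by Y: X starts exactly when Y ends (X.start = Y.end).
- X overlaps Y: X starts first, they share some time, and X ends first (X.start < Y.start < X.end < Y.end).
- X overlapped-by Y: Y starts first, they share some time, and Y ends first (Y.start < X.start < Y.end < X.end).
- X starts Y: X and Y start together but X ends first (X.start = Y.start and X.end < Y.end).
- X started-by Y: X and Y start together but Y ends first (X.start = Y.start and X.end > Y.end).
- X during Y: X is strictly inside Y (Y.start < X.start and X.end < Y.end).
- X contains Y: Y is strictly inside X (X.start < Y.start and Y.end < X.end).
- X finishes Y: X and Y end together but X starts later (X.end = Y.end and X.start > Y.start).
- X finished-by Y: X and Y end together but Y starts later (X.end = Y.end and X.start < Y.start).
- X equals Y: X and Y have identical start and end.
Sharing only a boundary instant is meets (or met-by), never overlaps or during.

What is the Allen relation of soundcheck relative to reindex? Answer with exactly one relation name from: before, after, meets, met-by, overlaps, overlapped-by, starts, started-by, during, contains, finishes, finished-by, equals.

soundcheck = [10:20, 11:30]; reindex = [09:05, 15:15].
Compare endpoints: soundcheck.start > reindex.start, soundcheck.start < reindex.end, soundcheck.end > reindex.start, soundcheck.end < reindex.end.
That pattern is 'during'.

during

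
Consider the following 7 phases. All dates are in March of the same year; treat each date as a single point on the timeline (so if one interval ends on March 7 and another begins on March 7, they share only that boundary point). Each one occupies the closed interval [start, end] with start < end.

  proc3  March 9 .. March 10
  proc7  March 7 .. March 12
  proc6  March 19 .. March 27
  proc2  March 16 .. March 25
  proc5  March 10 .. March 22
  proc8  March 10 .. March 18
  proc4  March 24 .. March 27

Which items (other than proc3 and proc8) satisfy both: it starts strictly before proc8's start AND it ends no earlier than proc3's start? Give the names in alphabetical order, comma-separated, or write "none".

Conditions: its start is strictly before proc8's start (X.start < March 10) AND its end is no earlier than proc3's start (X.end >= March 9).
proc2: start March 16 < March 10? ✗; end March 25 >= March 9? ✓ → no.
proc4: start March 24 < March 10? ✗; end March 27 >= March 9? ✓ → no.
proc5: start March 10 < March 10? ✗; end March 22 >= March 9? ✓ → no.
proc6: start March 19 < March 10? ✗; end March 27 >= March 9? ✓ → no.
proc7: start March 7 < March 10? ✓; end March 12 >= March 9? ✓ → yes.
Result: proc7.

proc7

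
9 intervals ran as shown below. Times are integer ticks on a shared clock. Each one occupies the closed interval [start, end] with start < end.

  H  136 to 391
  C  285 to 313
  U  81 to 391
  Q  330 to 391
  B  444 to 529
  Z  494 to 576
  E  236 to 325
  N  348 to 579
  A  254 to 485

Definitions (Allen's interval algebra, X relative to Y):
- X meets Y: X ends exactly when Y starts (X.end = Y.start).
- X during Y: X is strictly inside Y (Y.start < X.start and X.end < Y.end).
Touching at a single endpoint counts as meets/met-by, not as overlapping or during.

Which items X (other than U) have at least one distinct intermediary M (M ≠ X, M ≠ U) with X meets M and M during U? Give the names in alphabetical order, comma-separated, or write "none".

none

Target U = [81, 391].
Intermediaries M with M during U: C, E.
Via C — items with X meets C: none.
Via E — items with X meets E: none.
Union: none.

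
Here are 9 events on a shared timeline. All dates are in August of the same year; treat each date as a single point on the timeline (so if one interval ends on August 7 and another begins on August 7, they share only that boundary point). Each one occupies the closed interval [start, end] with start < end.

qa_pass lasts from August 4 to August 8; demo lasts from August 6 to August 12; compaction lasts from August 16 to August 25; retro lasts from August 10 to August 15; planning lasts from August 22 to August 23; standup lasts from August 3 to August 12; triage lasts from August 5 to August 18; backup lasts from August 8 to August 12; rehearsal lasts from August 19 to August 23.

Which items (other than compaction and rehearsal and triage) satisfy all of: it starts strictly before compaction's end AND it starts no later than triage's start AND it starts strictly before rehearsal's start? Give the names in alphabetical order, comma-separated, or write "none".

qa_pass, standup

Conditions: its start is strictly before compaction's end (X.start < August 25) AND its start is no later than triage's start (X.start <= August 5) AND its start is strictly before rehearsal's start (X.start < August 19).
backup: start August 8 < August 25? ✓; start August 8 <= August 5? ✗; start August 8 < August 19? ✓ → no.
demo: start August 6 < August 25? ✓; start August 6 <= August 5? ✗; start August 6 < August 19? ✓ → no.
planning: start August 22 < August 25? ✓; start August 22 <= August 5? ✗; start August 22 < August 19? ✗ → no.
qa_pass: start August 4 < August 25? ✓; start August 4 <= August 5? ✓; start August 4 < August 19? ✓ → yes.
retro: start August 10 < August 25? ✓; start August 10 <= August 5? ✗; start August 10 < August 19? ✓ → no.
standup: start August 3 < August 25? ✓; start August 3 <= August 5? ✓; start August 3 < August 19? ✓ → yes.
Result: qa_pass, standup.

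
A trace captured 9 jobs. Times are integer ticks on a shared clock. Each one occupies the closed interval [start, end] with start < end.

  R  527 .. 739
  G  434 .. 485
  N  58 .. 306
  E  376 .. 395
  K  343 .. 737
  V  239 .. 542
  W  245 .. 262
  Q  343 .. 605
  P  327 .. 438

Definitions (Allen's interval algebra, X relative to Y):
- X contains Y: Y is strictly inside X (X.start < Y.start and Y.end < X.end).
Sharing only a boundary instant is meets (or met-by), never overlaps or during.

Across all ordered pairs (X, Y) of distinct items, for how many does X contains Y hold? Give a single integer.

Checking all 72 ordered pairs for relation 'contains'; matching pairs in alphabetical order:
(K, E): K contains E ✓
(K, G): K contains G ✓
(N, W): N contains W ✓
(P, E): P contains E ✓
(Q, E): Q contains E ✓
(Q, G): Q contains G ✓
(V, E): V contains E ✓
(V, G): V contains G ✓
(V, P): V contains P ✓
(V, W): V contains W ✓
Count: 10.

10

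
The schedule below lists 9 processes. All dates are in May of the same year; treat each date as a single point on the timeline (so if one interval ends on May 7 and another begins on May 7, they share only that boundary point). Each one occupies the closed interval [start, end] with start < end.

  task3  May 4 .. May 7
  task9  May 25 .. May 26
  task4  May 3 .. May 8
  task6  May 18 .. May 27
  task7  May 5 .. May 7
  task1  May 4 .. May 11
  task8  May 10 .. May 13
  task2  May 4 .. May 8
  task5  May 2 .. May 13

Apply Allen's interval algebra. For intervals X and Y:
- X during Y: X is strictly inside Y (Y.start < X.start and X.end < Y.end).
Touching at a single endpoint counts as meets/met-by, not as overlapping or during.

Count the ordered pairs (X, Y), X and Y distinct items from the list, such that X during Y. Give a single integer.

10

Checking all 72 ordered pairs for relation 'during'; matching pairs in alphabetical order:
(task1, task5): task1 during task5 ✓
(task2, task5): task2 during task5 ✓
(task3, task4): task3 during task4 ✓
(task3, task5): task3 during task5 ✓
(task4, task5): task4 during task5 ✓
(task7, task1): task7 during task1 ✓
(task7, task2): task7 during task2 ✓
(task7, task4): task7 during task4 ✓
(task7, task5): task7 during task5 ✓
(task9, task6): task9 during task6 ✓
Count: 10.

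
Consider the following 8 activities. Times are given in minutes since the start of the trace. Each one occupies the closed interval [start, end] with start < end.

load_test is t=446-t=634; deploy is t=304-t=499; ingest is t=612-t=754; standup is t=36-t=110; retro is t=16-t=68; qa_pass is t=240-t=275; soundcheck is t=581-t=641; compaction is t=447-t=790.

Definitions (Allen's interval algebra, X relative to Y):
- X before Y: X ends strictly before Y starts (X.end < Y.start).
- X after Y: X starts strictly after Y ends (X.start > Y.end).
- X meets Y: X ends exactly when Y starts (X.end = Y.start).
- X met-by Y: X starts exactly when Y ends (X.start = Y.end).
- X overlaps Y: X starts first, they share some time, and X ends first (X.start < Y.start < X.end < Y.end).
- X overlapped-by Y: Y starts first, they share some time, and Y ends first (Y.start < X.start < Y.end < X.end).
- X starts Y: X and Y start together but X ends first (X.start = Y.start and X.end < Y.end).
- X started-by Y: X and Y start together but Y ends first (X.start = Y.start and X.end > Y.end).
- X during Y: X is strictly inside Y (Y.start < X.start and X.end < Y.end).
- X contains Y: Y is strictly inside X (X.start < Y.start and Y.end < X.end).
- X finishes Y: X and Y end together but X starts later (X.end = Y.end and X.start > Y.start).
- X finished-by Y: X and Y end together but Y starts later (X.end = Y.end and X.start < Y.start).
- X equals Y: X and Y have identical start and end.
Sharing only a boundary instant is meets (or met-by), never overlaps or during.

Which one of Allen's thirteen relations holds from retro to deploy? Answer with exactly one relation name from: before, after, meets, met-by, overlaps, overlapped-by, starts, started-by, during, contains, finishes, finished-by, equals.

before

retro = [t=16, t=68]; deploy = [t=304, t=499].
Compare endpoints: retro.start < deploy.start, retro.start < deploy.end, retro.end < deploy.start, retro.end < deploy.end.
That pattern is 'before'.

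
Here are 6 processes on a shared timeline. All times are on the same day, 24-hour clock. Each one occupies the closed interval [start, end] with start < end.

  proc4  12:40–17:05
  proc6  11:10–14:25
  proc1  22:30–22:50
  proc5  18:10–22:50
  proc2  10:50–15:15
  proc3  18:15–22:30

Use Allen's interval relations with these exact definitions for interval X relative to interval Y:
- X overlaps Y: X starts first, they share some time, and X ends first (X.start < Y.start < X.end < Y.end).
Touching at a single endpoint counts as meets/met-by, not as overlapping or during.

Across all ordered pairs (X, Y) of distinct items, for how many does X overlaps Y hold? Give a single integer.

2

Checking all 30 ordered pairs for relation 'overlaps'; matching pairs in alphabetical order:
(proc2, proc4): proc2 overlaps proc4 ✓
(proc6, proc4): proc6 overlaps proc4 ✓
Count: 2.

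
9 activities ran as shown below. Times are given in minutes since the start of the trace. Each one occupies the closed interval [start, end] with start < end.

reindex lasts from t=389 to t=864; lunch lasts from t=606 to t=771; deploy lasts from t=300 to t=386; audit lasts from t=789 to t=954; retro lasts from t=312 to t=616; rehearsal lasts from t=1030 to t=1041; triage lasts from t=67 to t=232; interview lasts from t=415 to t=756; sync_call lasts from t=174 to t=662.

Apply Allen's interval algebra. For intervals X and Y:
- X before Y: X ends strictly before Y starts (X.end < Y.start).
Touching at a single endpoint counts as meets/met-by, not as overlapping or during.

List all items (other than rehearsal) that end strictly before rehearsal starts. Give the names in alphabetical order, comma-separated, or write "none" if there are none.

audit, deploy, interview, lunch, reindex, retro, sync_call, triage

Target rehearsal = [t=1030, t=1041].
audit [t=789, t=954] → before → yes.
deploy [t=300, t=386] → before → yes.
interview [t=415, t=756] → before → yes.
lunch [t=606, t=771] → before → yes.
reindex [t=389, t=864] → before → yes.
retro [t=312, t=616] → before → yes.
sync_call [t=174, t=662] → before → yes.
triage [t=67, t=232] → before → yes.
Result: audit, deploy, interview, lunch, reindex, retro, sync_call, triage.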